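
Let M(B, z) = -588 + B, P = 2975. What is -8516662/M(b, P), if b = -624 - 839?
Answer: 1216666/293 ≈ 4152.4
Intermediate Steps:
b = -1463
-8516662/M(b, P) = -8516662/(-588 - 1463) = -8516662/(-2051) = -8516662*(-1/2051) = 1216666/293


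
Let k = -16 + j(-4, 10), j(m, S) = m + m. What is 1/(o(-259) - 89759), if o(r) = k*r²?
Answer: -1/1699703 ≈ -5.8834e-7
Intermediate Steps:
j(m, S) = 2*m
k = -24 (k = -16 + 2*(-4) = -16 - 8 = -24)
o(r) = -24*r²
1/(o(-259) - 89759) = 1/(-24*(-259)² - 89759) = 1/(-24*67081 - 89759) = 1/(-1609944 - 89759) = 1/(-1699703) = -1/1699703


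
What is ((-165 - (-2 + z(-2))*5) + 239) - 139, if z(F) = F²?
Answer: -75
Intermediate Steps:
((-165 - (-2 + z(-2))*5) + 239) - 139 = ((-165 - (-2 + (-2)²)*5) + 239) - 139 = ((-165 - (-2 + 4)*5) + 239) - 139 = ((-165 - 2*5) + 239) - 139 = ((-165 - 1*10) + 239) - 139 = ((-165 - 10) + 239) - 139 = (-175 + 239) - 139 = 64 - 139 = -75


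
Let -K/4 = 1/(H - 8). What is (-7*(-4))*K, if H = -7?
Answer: 112/15 ≈ 7.4667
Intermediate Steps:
K = 4/15 (K = -4/(-7 - 8) = -4/(-15) = -4*(-1/15) = 4/15 ≈ 0.26667)
(-7*(-4))*K = -7*(-4)*(4/15) = 28*(4/15) = 112/15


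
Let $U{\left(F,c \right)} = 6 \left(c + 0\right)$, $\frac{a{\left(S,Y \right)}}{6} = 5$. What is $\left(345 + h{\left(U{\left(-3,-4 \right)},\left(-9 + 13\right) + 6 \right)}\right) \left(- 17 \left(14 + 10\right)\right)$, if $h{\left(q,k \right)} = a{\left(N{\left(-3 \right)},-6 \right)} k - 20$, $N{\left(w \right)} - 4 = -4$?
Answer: $-255000$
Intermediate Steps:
$N{\left(w \right)} = 0$ ($N{\left(w \right)} = 4 - 4 = 0$)
$a{\left(S,Y \right)} = 30$ ($a{\left(S,Y \right)} = 6 \cdot 5 = 30$)
$U{\left(F,c \right)} = 6 c$
$h{\left(q,k \right)} = -20 + 30 k$ ($h{\left(q,k \right)} = 30 k - 20 = -20 + 30 k$)
$\left(345 + h{\left(U{\left(-3,-4 \right)},\left(-9 + 13\right) + 6 \right)}\right) \left(- 17 \left(14 + 10\right)\right) = \left(345 - \left(20 - 30 \left(\left(-9 + 13\right) + 6\right)\right)\right) \left(- 17 \left(14 + 10\right)\right) = \left(345 - \left(20 - 30 \left(4 + 6\right)\right)\right) \left(\left(-17\right) 24\right) = \left(345 + \left(-20 + 30 \cdot 10\right)\right) \left(-408\right) = \left(345 + \left(-20 + 300\right)\right) \left(-408\right) = \left(345 + 280\right) \left(-408\right) = 625 \left(-408\right) = -255000$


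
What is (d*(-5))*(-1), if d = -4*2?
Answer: -40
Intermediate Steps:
d = -8
(d*(-5))*(-1) = -8*(-5)*(-1) = 40*(-1) = -40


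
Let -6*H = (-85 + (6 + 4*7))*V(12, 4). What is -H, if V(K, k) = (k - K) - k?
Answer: 102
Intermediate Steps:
V(K, k) = -K
H = -102 (H = -(-85 + (6 + 4*7))*(-1*12)/6 = -(-85 + (6 + 28))*(-12)/6 = -(-85 + 34)*(-12)/6 = -(-17)*(-12)/2 = -⅙*612 = -102)
-H = -1*(-102) = 102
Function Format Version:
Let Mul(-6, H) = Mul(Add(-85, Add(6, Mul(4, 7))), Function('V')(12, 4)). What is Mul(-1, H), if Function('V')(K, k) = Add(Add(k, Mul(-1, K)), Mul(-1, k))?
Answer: 102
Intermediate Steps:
Function('V')(K, k) = Mul(-1, K)
H = -102 (H = Mul(Rational(-1, 6), Mul(Add(-85, Add(6, Mul(4, 7))), Mul(-1, 12))) = Mul(Rational(-1, 6), Mul(Add(-85, Add(6, 28)), -12)) = Mul(Rational(-1, 6), Mul(Add(-85, 34), -12)) = Mul(Rational(-1, 6), Mul(-51, -12)) = Mul(Rational(-1, 6), 612) = -102)
Mul(-1, H) = Mul(-1, -102) = 102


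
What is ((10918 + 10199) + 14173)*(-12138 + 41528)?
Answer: 1037173100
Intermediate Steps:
((10918 + 10199) + 14173)*(-12138 + 41528) = (21117 + 14173)*29390 = 35290*29390 = 1037173100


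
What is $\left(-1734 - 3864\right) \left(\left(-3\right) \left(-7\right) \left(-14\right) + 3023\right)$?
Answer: $-15276942$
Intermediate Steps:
$\left(-1734 - 3864\right) \left(\left(-3\right) \left(-7\right) \left(-14\right) + 3023\right) = - 5598 \left(21 \left(-14\right) + 3023\right) = - 5598 \left(-294 + 3023\right) = \left(-5598\right) 2729 = -15276942$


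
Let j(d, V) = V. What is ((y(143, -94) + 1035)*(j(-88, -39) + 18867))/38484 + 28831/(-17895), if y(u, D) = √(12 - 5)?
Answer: 9655832636/19129755 + 523*√7/1069 ≈ 506.05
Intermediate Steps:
y(u, D) = √7
((y(143, -94) + 1035)*(j(-88, -39) + 18867))/38484 + 28831/(-17895) = ((√7 + 1035)*(-39 + 18867))/38484 + 28831/(-17895) = ((1035 + √7)*18828)*(1/38484) + 28831*(-1/17895) = (19486980 + 18828*√7)*(1/38484) - 28831/17895 = (541305/1069 + 523*√7/1069) - 28831/17895 = 9655832636/19129755 + 523*√7/1069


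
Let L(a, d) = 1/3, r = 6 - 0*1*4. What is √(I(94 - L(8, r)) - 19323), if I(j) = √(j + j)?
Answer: √(-173907 + 3*√1686)/3 ≈ 138.96*I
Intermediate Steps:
r = 6 (r = 6 - 0*4 = 6 - 1*0 = 6 + 0 = 6)
L(a, d) = ⅓
I(j) = √2*√j (I(j) = √(2*j) = √2*√j)
√(I(94 - L(8, r)) - 19323) = √(√2*√(94 - 1*⅓) - 19323) = √(√2*√(94 - ⅓) - 19323) = √(√2*√(281/3) - 19323) = √(√2*(√843/3) - 19323) = √(√1686/3 - 19323) = √(-19323 + √1686/3)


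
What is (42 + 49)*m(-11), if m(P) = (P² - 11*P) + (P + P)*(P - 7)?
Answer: 58058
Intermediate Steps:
m(P) = P² - 11*P + 2*P*(-7 + P) (m(P) = (P² - 11*P) + (2*P)*(-7 + P) = (P² - 11*P) + 2*P*(-7 + P) = P² - 11*P + 2*P*(-7 + P))
(42 + 49)*m(-11) = (42 + 49)*(-11*(-25 + 3*(-11))) = 91*(-11*(-25 - 33)) = 91*(-11*(-58)) = 91*638 = 58058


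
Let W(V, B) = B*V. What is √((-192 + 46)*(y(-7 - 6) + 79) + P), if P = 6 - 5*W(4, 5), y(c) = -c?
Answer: I*√13526 ≈ 116.3*I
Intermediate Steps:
P = -94 (P = 6 - 25*4 = 6 - 5*20 = 6 - 100 = -94)
√((-192 + 46)*(y(-7 - 6) + 79) + P) = √((-192 + 46)*(-(-7 - 6) + 79) - 94) = √(-146*(-1*(-13) + 79) - 94) = √(-146*(13 + 79) - 94) = √(-146*92 - 94) = √(-13432 - 94) = √(-13526) = I*√13526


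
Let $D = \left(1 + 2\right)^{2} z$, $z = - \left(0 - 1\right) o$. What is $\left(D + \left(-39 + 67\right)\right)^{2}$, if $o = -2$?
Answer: $100$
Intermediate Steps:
$z = -2$ ($z = - \left(0 - 1\right) \left(-2\right) = - \left(-1\right) \left(-2\right) = \left(-1\right) 2 = -2$)
$D = -18$ ($D = \left(1 + 2\right)^{2} \left(-2\right) = 3^{2} \left(-2\right) = 9 \left(-2\right) = -18$)
$\left(D + \left(-39 + 67\right)\right)^{2} = \left(-18 + \left(-39 + 67\right)\right)^{2} = \left(-18 + 28\right)^{2} = 10^{2} = 100$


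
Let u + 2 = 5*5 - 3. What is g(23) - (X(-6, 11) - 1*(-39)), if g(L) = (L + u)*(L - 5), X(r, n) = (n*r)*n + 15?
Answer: 1446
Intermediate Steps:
u = 20 (u = -2 + (5*5 - 3) = -2 + (25 - 3) = -2 + 22 = 20)
X(r, n) = 15 + r*n² (X(r, n) = r*n² + 15 = 15 + r*n²)
g(L) = (-5 + L)*(20 + L) (g(L) = (L + 20)*(L - 5) = (20 + L)*(-5 + L) = (-5 + L)*(20 + L))
g(23) - (X(-6, 11) - 1*(-39)) = (-100 + 23² + 15*23) - ((15 - 6*11²) - 1*(-39)) = (-100 + 529 + 345) - ((15 - 6*121) + 39) = 774 - ((15 - 726) + 39) = 774 - (-711 + 39) = 774 - 1*(-672) = 774 + 672 = 1446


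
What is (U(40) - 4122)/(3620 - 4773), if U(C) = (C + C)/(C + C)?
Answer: 4121/1153 ≈ 3.5742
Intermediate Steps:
U(C) = 1 (U(C) = (2*C)/((2*C)) = (2*C)*(1/(2*C)) = 1)
(U(40) - 4122)/(3620 - 4773) = (1 - 4122)/(3620 - 4773) = -4121/(-1153) = -4121*(-1/1153) = 4121/1153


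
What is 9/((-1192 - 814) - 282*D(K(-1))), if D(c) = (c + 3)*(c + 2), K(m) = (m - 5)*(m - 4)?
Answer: -9/299798 ≈ -3.0020e-5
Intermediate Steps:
K(m) = (-5 + m)*(-4 + m)
D(c) = (2 + c)*(3 + c) (D(c) = (3 + c)*(2 + c) = (2 + c)*(3 + c))
9/((-1192 - 814) - 282*D(K(-1))) = 9/((-1192 - 814) - 282*(6 + (20 + (-1)² - 9*(-1))² + 5*(20 + (-1)² - 9*(-1)))) = 9/(-2006 - 282*(6 + (20 + 1 + 9)² + 5*(20 + 1 + 9))) = 9/(-2006 - 282*(6 + 30² + 5*30)) = 9/(-2006 - 282*(6 + 900 + 150)) = 9/(-2006 - 282*1056) = 9/(-2006 - 297792) = 9/(-299798) = -1/299798*9 = -9/299798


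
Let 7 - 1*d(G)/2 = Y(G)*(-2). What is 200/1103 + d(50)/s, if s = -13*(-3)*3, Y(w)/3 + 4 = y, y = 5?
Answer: 4006/9927 ≈ 0.40355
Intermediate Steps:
Y(w) = 3 (Y(w) = -12 + 3*5 = -12 + 15 = 3)
d(G) = 26 (d(G) = 14 - 6*(-2) = 14 - 2*(-6) = 14 + 12 = 26)
s = 117 (s = 39*3 = 117)
200/1103 + d(50)/s = 200/1103 + 26/117 = 200*(1/1103) + 26*(1/117) = 200/1103 + 2/9 = 4006/9927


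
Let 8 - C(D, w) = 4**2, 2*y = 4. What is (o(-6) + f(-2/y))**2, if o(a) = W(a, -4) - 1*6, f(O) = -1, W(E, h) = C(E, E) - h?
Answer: 121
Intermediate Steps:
y = 2 (y = (1/2)*4 = 2)
C(D, w) = -8 (C(D, w) = 8 - 1*4**2 = 8 - 1*16 = 8 - 16 = -8)
W(E, h) = -8 - h
o(a) = -10 (o(a) = (-8 - 1*(-4)) - 1*6 = (-8 + 4) - 6 = -4 - 6 = -10)
(o(-6) + f(-2/y))**2 = (-10 - 1)**2 = (-11)**2 = 121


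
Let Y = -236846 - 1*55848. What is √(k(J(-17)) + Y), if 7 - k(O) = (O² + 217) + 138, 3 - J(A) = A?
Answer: I*√293442 ≈ 541.7*I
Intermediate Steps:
J(A) = 3 - A
k(O) = -348 - O² (k(O) = 7 - ((O² + 217) + 138) = 7 - ((217 + O²) + 138) = 7 - (355 + O²) = 7 + (-355 - O²) = -348 - O²)
Y = -292694 (Y = -236846 - 55848 = -292694)
√(k(J(-17)) + Y) = √((-348 - (3 - 1*(-17))²) - 292694) = √((-348 - (3 + 17)²) - 292694) = √((-348 - 1*20²) - 292694) = √((-348 - 1*400) - 292694) = √((-348 - 400) - 292694) = √(-748 - 292694) = √(-293442) = I*√293442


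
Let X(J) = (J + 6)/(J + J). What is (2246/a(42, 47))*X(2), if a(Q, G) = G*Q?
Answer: 2246/987 ≈ 2.2756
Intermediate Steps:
X(J) = (6 + J)/(2*J) (X(J) = (6 + J)/((2*J)) = (6 + J)*(1/(2*J)) = (6 + J)/(2*J))
(2246/a(42, 47))*X(2) = (2246/((47*42)))*((½)*(6 + 2)/2) = (2246/1974)*((½)*(½)*8) = (2246*(1/1974))*2 = (1123/987)*2 = 2246/987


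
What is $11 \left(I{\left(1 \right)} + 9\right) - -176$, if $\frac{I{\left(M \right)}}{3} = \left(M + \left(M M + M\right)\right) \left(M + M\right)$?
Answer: $473$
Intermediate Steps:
$I{\left(M \right)} = 6 M \left(M^{2} + 2 M\right)$ ($I{\left(M \right)} = 3 \left(M + \left(M M + M\right)\right) \left(M + M\right) = 3 \left(M + \left(M^{2} + M\right)\right) 2 M = 3 \left(M + \left(M + M^{2}\right)\right) 2 M = 3 \left(M^{2} + 2 M\right) 2 M = 3 \cdot 2 M \left(M^{2} + 2 M\right) = 6 M \left(M^{2} + 2 M\right)$)
$11 \left(I{\left(1 \right)} + 9\right) - -176 = 11 \left(6 \cdot 1^{2} \left(2 + 1\right) + 9\right) - -176 = 11 \left(6 \cdot 1 \cdot 3 + 9\right) + 176 = 11 \left(18 + 9\right) + 176 = 11 \cdot 27 + 176 = 297 + 176 = 473$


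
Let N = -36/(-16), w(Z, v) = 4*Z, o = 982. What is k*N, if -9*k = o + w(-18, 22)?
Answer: -455/2 ≈ -227.50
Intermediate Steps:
k = -910/9 (k = -(982 + 4*(-18))/9 = -(982 - 72)/9 = -⅑*910 = -910/9 ≈ -101.11)
N = 9/4 (N = -36*(-1/16) = 9/4 ≈ 2.2500)
k*N = -910/9*9/4 = -455/2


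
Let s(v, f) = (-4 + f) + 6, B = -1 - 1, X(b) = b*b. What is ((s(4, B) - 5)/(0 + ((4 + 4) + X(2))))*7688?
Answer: -9610/3 ≈ -3203.3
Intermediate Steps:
X(b) = b**2
B = -2
s(v, f) = 2 + f
((s(4, B) - 5)/(0 + ((4 + 4) + X(2))))*7688 = (((2 - 2) - 5)/(0 + ((4 + 4) + 2**2)))*7688 = ((0 - 5)/(0 + (8 + 4)))*7688 = -5/(0 + 12)*7688 = -5/12*7688 = -9610/3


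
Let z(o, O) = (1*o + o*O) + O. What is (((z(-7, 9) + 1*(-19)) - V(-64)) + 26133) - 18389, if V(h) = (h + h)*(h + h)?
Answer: -8720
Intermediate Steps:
z(o, O) = O + o + O*o (z(o, O) = (o + O*o) + O = O + o + O*o)
V(h) = 4*h² (V(h) = (2*h)*(2*h) = 4*h²)
(((z(-7, 9) + 1*(-19)) - V(-64)) + 26133) - 18389 = ((((9 - 7 + 9*(-7)) + 1*(-19)) - 4*(-64)²) + 26133) - 18389 = ((((9 - 7 - 63) - 19) - 4*4096) + 26133) - 18389 = (((-61 - 19) - 1*16384) + 26133) - 18389 = ((-80 - 16384) + 26133) - 18389 = (-16464 + 26133) - 18389 = 9669 - 18389 = -8720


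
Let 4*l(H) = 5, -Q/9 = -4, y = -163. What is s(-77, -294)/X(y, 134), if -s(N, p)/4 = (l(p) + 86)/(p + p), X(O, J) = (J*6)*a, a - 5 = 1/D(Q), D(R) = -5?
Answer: 1745/11346048 ≈ 0.00015380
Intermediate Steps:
Q = 36 (Q = -9*(-4) = 36)
l(H) = 5/4 (l(H) = (¼)*5 = 5/4)
a = 24/5 (a = 5 + 1/(-5) = 5 - ⅕ = 24/5 ≈ 4.8000)
X(O, J) = 144*J/5 (X(O, J) = (J*6)*(24/5) = (6*J)*(24/5) = 144*J/5)
s(N, p) = -349/(2*p) (s(N, p) = -4*(5/4 + 86)/(p + p) = -349/(2*p))
s(-77, -294)/X(y, 134) = (-349/2/(-294))/(((144/5)*134)) = (-349/2*(-1/294))/(19296/5) = (349/588)*(5/19296) = 1745/11346048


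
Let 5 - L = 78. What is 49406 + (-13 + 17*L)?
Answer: 48152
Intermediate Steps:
L = -73 (L = 5 - 1*78 = 5 - 78 = -73)
49406 + (-13 + 17*L) = 49406 + (-13 + 17*(-73)) = 49406 + (-13 - 1241) = 49406 - 1254 = 48152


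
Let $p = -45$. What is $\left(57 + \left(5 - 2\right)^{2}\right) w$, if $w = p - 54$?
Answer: $-6534$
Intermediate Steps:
$w = -99$ ($w = -45 - 54 = -99$)
$\left(57 + \left(5 - 2\right)^{2}\right) w = \left(57 + \left(5 - 2\right)^{2}\right) \left(-99\right) = \left(57 + 3^{2}\right) \left(-99\right) = \left(57 + 9\right) \left(-99\right) = 66 \left(-99\right) = -6534$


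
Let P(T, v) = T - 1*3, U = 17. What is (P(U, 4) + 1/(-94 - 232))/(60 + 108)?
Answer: 1521/18256 ≈ 0.083315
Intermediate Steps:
P(T, v) = -3 + T (P(T, v) = T - 3 = -3 + T)
(P(U, 4) + 1/(-94 - 232))/(60 + 108) = ((-3 + 17) + 1/(-94 - 232))/(60 + 108) = (14 + 1/(-326))/168 = (14 - 1/326)*(1/168) = (4563/326)*(1/168) = 1521/18256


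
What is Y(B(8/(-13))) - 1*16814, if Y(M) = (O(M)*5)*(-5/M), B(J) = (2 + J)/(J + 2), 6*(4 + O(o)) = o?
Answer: -100309/6 ≈ -16718.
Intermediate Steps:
O(o) = -4 + o/6
B(J) = 1 (B(J) = (2 + J)/(2 + J) = 1)
Y(M) = -5*(-20 + 5*M/6)/M (Y(M) = ((-4 + M/6)*5)*(-5/M) = (-20 + 5*M/6)*(-5/M) = -5*(-20 + 5*M/6)/M)
Y(B(8/(-13))) - 1*16814 = (-25/6 + 100/1) - 1*16814 = (-25/6 + 100*1) - 16814 = (-25/6 + 100) - 16814 = 575/6 - 16814 = -100309/6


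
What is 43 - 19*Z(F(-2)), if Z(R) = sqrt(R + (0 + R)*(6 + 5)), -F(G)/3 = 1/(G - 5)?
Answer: 43 - 114*sqrt(7)/7 ≈ -0.087950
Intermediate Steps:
F(G) = -3/(-5 + G) (F(G) = -3/(G - 5) = -3/(-5 + G))
Z(R) = 2*sqrt(3)*sqrt(R) (Z(R) = sqrt(R + R*11) = sqrt(R + 11*R) = sqrt(12*R) = 2*sqrt(3)*sqrt(R))
43 - 19*Z(F(-2)) = 43 - 38*sqrt(3)*sqrt(-3/(-5 - 2)) = 43 - 38*sqrt(3)*sqrt(-3/(-7)) = 43 - 38*sqrt(3)*sqrt(-3*(-1/7)) = 43 - 38*sqrt(3)*sqrt(3/7) = 43 - 38*sqrt(3)*sqrt(21)/7 = 43 - 114*sqrt(7)/7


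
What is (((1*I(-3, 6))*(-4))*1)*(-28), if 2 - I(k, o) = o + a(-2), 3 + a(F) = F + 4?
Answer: -336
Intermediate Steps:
a(F) = 1 + F (a(F) = -3 + (F + 4) = -3 + (4 + F) = 1 + F)
I(k, o) = 3 - o (I(k, o) = 2 - (o + (1 - 2)) = 2 - (o - 1) = 2 - (-1 + o) = 2 + (1 - o) = 3 - o)
(((1*I(-3, 6))*(-4))*1)*(-28) = (((1*(3 - 1*6))*(-4))*1)*(-28) = (((1*(3 - 6))*(-4))*1)*(-28) = (((1*(-3))*(-4))*1)*(-28) = (-3*(-4)*1)*(-28) = (12*1)*(-28) = 12*(-28) = -336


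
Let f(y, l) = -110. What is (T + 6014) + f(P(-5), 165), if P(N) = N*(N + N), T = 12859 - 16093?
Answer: 2670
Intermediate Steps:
T = -3234
P(N) = 2*N**2 (P(N) = N*(2*N) = 2*N**2)
(T + 6014) + f(P(-5), 165) = (-3234 + 6014) - 110 = 2780 - 110 = 2670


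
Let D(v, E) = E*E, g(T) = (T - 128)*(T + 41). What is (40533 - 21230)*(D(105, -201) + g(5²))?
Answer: 648638709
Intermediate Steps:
g(T) = (-128 + T)*(41 + T)
D(v, E) = E²
(40533 - 21230)*(D(105, -201) + g(5²)) = (40533 - 21230)*((-201)² + (-5248 + (5²)² - 87*5²)) = 19303*(40401 + (-5248 + 25² - 87*25)) = 19303*(40401 + (-5248 + 625 - 2175)) = 19303*(40401 - 6798) = 19303*33603 = 648638709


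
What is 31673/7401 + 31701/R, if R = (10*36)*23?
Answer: 55207949/6808920 ≈ 8.1082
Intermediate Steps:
R = 8280 (R = 360*23 = 8280)
31673/7401 + 31701/R = 31673/7401 + 31701/8280 = 31673*(1/7401) + 31701*(1/8280) = 31673/7401 + 10567/2760 = 55207949/6808920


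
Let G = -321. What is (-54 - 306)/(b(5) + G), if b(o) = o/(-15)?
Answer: 270/241 ≈ 1.1203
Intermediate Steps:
b(o) = -o/15 (b(o) = o*(-1/15) = -o/15)
(-54 - 306)/(b(5) + G) = (-54 - 306)/(-1/15*5 - 321) = -360/(-1/3 - 321) = -360/(-964/3) = -360*(-3/964) = 270/241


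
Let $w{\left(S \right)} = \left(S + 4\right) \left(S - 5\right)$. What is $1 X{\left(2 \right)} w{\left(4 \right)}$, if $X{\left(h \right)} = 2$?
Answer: $-16$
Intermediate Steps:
$w{\left(S \right)} = \left(-5 + S\right) \left(4 + S\right)$ ($w{\left(S \right)} = \left(4 + S\right) \left(-5 + S\right) = \left(-5 + S\right) \left(4 + S\right)$)
$1 X{\left(2 \right)} w{\left(4 \right)} = 1 \cdot 2 \left(-20 + 4^{2} - 4\right) = 2 \left(-20 + 16 - 4\right) = 2 \left(-8\right) = -16$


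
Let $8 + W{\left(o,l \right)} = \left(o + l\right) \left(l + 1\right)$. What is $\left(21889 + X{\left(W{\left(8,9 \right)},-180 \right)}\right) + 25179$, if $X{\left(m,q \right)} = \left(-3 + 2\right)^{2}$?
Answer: $47069$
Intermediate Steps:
$W{\left(o,l \right)} = -8 + \left(1 + l\right) \left(l + o\right)$ ($W{\left(o,l \right)} = -8 + \left(o + l\right) \left(l + 1\right) = -8 + \left(l + o\right) \left(1 + l\right) = -8 + \left(1 + l\right) \left(l + o\right)$)
$X{\left(m,q \right)} = 1$ ($X{\left(m,q \right)} = \left(-1\right)^{2} = 1$)
$\left(21889 + X{\left(W{\left(8,9 \right)},-180 \right)}\right) + 25179 = \left(21889 + 1\right) + 25179 = 21890 + 25179 = 47069$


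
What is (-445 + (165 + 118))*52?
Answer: -8424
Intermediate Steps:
(-445 + (165 + 118))*52 = (-445 + 283)*52 = -162*52 = -8424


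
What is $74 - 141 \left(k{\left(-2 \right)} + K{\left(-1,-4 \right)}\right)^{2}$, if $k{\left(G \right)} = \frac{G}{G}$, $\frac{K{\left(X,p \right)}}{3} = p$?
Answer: $-16987$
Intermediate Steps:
$K{\left(X,p \right)} = 3 p$
$k{\left(G \right)} = 1$
$74 - 141 \left(k{\left(-2 \right)} + K{\left(-1,-4 \right)}\right)^{2} = 74 - 141 \left(1 + 3 \left(-4\right)\right)^{2} = 74 - 141 \left(1 - 12\right)^{2} = 74 - 141 \left(-11\right)^{2} = 74 - 17061 = -16987$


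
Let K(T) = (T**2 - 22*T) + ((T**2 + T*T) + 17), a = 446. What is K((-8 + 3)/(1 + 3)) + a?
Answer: 7923/16 ≈ 495.19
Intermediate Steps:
K(T) = 17 - 22*T + 3*T**2 (K(T) = (T**2 - 22*T) + ((T**2 + T**2) + 17) = (T**2 - 22*T) + (2*T**2 + 17) = (T**2 - 22*T) + (17 + 2*T**2) = 17 - 22*T + 3*T**2)
K((-8 + 3)/(1 + 3)) + a = (17 - 22*(-8 + 3)/(1 + 3) + 3*((-8 + 3)/(1 + 3))**2) + 446 = (17 - (-110)/4 + 3*(-5/4)**2) + 446 = (17 - (-110)/4 + 3*(-5*1/4)**2) + 446 = (17 - 22*(-5/4) + 3*(-5/4)**2) + 446 = (17 + 55/2 + 3*(25/16)) + 446 = (17 + 55/2 + 75/16) + 446 = 787/16 + 446 = 7923/16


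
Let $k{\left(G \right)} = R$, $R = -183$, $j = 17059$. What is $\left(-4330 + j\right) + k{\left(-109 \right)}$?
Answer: $12546$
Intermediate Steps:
$k{\left(G \right)} = -183$
$\left(-4330 + j\right) + k{\left(-109 \right)} = \left(-4330 + 17059\right) - 183 = 12729 - 183 = 12546$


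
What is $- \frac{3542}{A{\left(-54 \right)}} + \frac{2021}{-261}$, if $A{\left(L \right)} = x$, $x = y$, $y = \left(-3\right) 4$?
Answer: $\frac{150035}{522} \approx 287.42$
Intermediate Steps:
$y = -12$
$x = -12$
$A{\left(L \right)} = -12$
$- \frac{3542}{A{\left(-54 \right)}} + \frac{2021}{-261} = - \frac{3542}{-12} + \frac{2021}{-261} = \left(-3542\right) \left(- \frac{1}{12}\right) + 2021 \left(- \frac{1}{261}\right) = \frac{1771}{6} - \frac{2021}{261} = \frac{150035}{522}$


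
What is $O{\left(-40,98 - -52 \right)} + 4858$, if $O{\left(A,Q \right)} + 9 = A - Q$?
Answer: $4659$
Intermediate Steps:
$O{\left(A,Q \right)} = -9 + A - Q$ ($O{\left(A,Q \right)} = -9 + \left(A - Q\right) = -9 + A - Q$)
$O{\left(-40,98 - -52 \right)} + 4858 = \left(-9 - 40 - \left(98 - -52\right)\right) + 4858 = \left(-9 - 40 - \left(98 + 52\right)\right) + 4858 = \left(-9 - 40 - 150\right) + 4858 = -199 + 4858 = 4659$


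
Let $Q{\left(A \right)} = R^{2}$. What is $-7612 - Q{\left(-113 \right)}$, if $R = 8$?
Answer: $-7676$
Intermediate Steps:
$Q{\left(A \right)} = 64$ ($Q{\left(A \right)} = 8^{2} = 64$)
$-7612 - Q{\left(-113 \right)} = -7612 - 64 = -7676$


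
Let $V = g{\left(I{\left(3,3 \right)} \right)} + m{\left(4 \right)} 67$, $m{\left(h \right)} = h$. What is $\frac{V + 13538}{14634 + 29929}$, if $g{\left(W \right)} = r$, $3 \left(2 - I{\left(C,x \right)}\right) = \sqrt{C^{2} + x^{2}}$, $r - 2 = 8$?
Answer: $\frac{13816}{44563} \approx 0.31003$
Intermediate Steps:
$r = 10$ ($r = 2 + 8 = 10$)
$I{\left(C,x \right)} = 2 - \frac{\sqrt{C^{2} + x^{2}}}{3}$
$g{\left(W \right)} = 10$
$V = 278$ ($V = 10 + 4 \cdot 67 = 10 + 268 = 278$)
$\frac{V + 13538}{14634 + 29929} = \frac{278 + 13538}{14634 + 29929} = \frac{13816}{44563}$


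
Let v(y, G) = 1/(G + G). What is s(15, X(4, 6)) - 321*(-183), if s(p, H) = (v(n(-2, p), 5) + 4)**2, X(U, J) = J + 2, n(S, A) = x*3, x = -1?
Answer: 5875981/100 ≈ 58760.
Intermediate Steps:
n(S, A) = -3 (n(S, A) = -1*3 = -3)
X(U, J) = 2 + J
v(y, G) = 1/(2*G)
s(p, H) = 1681/100 (s(p, H) = ((1/2)/5 + 4)**2 = ((1/2)*(1/5) + 4)**2 = (1/10 + 4)**2 = (41/10)**2 = 1681/100)
s(15, X(4, 6)) - 321*(-183) = 1681/100 - 321*(-183) = 1681/100 + 58743 = 5875981/100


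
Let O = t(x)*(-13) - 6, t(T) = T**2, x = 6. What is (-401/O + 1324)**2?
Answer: 394355112529/224676 ≈ 1.7552e+6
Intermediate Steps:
O = -474 (O = 6**2*(-13) - 6 = 36*(-13) - 6 = -468 - 6 = -474)
(-401/O + 1324)**2 = (-401/(-474) + 1324)**2 = (-401*(-1)/474 + 1324)**2 = (-1*(-401/474) + 1324)**2 = (401/474 + 1324)**2 = (627977/474)**2 = 394355112529/224676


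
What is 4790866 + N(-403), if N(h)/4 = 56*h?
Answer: 4700594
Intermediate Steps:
N(h) = 224*h (N(h) = 4*(56*h) = 224*h)
4790866 + N(-403) = 4790866 + 224*(-403) = 4790866 - 90272 = 4700594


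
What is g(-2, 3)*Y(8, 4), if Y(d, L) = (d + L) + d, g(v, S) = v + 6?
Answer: 80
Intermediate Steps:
g(v, S) = 6 + v
Y(d, L) = L + 2*d (Y(d, L) = (L + d) + d = L + 2*d)
g(-2, 3)*Y(8, 4) = (6 - 2)*(4 + 2*8) = 4*(4 + 16) = 4*20 = 80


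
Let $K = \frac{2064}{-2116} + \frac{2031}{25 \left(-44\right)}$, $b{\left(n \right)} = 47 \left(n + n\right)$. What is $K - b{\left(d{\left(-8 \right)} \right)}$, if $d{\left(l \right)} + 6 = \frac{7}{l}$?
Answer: $\frac{93602719}{145475} \approx 643.43$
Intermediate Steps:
$d{\left(l \right)} = -6 + \frac{7}{l}$
$b{\left(n \right)} = 94 n$ ($b{\left(n \right)} = 47 \cdot 2 n = 94 n$)
$K = - \frac{1641999}{581900}$ ($K = 2064 \left(- \frac{1}{2116}\right) + \frac{2031}{-1100} = - \frac{516}{529} + 2031 \left(- \frac{1}{1100}\right) = - \frac{516}{529} - \frac{2031}{1100} = - \frac{1641999}{581900} \approx -2.8218$)
$K - b{\left(d{\left(-8 \right)} \right)} = - \frac{1641999}{581900} - 94 \left(-6 + \frac{7}{-8}\right) = - \frac{1641999}{581900} - 94 \left(-6 + 7 \left(- \frac{1}{8}\right)\right) = - \frac{1641999}{581900} - 94 \left(-6 - \frac{7}{8}\right) = - \frac{1641999}{581900} - 94 \left(- \frac{55}{8}\right) = - \frac{1641999}{581900} - - \frac{2585}{4} = - \frac{1641999}{581900} + \frac{2585}{4} = \frac{93602719}{145475}$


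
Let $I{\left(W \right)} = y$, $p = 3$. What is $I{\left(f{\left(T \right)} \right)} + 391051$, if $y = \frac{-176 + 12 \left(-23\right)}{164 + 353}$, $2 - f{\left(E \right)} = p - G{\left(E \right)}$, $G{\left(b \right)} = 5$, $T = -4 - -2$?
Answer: $\frac{202172915}{517} \approx 3.9105 \cdot 10^{5}$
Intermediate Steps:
$T = -2$ ($T = -4 + 2 = -2$)
$f{\left(E \right)} = 4$ ($f{\left(E \right)} = 2 - \left(3 - 5\right) = 2 - -2 = 2 + 2 = 4$)
$y = - \frac{452}{517}$ ($y = \frac{-176 - 276}{517} = \left(-452\right) \frac{1}{517} = - \frac{452}{517} \approx -0.87427$)
$I{\left(W \right)} = - \frac{452}{517}$
$I{\left(f{\left(T \right)} \right)} + 391051 = - \frac{452}{517} + 391051 = \frac{202172915}{517}$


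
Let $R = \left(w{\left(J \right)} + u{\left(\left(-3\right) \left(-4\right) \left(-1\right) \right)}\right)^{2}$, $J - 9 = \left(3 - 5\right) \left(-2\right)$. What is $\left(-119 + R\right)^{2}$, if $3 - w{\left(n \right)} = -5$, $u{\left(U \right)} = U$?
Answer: $10609$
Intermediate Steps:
$J = 13$ ($J = 9 + \left(3 - 5\right) \left(-2\right) = 9 - -4 = 9 + 4 = 13$)
$w{\left(n \right)} = 8$ ($w{\left(n \right)} = 3 - -5 = 3 + 5 = 8$)
$R = 16$ ($R = \left(8 + \left(-3\right) \left(-4\right) \left(-1\right)\right)^{2} = \left(8 + 12 \left(-1\right)\right)^{2} = \left(8 - 12\right)^{2} = \left(-4\right)^{2} = 16$)
$\left(-119 + R\right)^{2} = \left(-119 + 16\right)^{2} = \left(-103\right)^{2} = 10609$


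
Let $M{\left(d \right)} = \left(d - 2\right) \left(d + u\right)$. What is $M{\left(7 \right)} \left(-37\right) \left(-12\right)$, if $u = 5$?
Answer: $26640$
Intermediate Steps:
$M{\left(d \right)} = \left(-2 + d\right) \left(5 + d\right)$ ($M{\left(d \right)} = \left(d - 2\right) \left(d + 5\right) = \left(-2 + d\right) \left(5 + d\right)$)
$M{\left(7 \right)} \left(-37\right) \left(-12\right) = \left(-10 + 7^{2} + 3 \cdot 7\right) \left(-37\right) \left(-12\right) = \left(-10 + 49 + 21\right) \left(-37\right) \left(-12\right) = 60 \left(-37\right) \left(-12\right) = \left(-2220\right) \left(-12\right) = 26640$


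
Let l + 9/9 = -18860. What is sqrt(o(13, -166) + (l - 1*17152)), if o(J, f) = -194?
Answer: 9*I*sqrt(447) ≈ 190.28*I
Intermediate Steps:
l = -18861 (l = -1 - 18860 = -18861)
sqrt(o(13, -166) + (l - 1*17152)) = sqrt(-194 + (-18861 - 1*17152)) = sqrt(-194 + (-18861 - 17152)) = sqrt(-194 - 36013) = sqrt(-36207) = 9*I*sqrt(447)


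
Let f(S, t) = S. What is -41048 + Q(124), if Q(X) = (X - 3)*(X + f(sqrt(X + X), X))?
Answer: -26044 + 242*sqrt(62) ≈ -24139.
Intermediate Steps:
Q(X) = (-3 + X)*(X + sqrt(2)*sqrt(X)) (Q(X) = (X - 3)*(X + sqrt(X + X)) = (-3 + X)*(X + sqrt(2*X)) = (-3 + X)*(X + sqrt(2)*sqrt(X)))
-41048 + Q(124) = -41048 + (124**2 - 3*124 + sqrt(2)*124**(3/2) - 3*sqrt(2)*sqrt(124)) = -41048 + (15376 - 372 + sqrt(2)*(248*sqrt(31)) - 3*sqrt(2)*2*sqrt(31)) = -41048 + (15376 - 372 + 248*sqrt(62) - 6*sqrt(62)) = -41048 + (15004 + 242*sqrt(62)) = -26044 + 242*sqrt(62)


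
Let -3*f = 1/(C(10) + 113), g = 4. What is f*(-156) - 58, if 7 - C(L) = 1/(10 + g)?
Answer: -96654/1679 ≈ -57.566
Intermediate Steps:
C(L) = 97/14 (C(L) = 7 - 1/(10 + 4) = 7 - 1/14 = 97/14)
f = -14/5037 (f = -1/(3*(97/14 + 113)) = -1/(3*1679/14) = -⅓*14/1679 = -14/5037 ≈ -0.0027794)
f*(-156) - 58 = -14/5037*(-156) - 58 = 728/1679 - 58 = -96654/1679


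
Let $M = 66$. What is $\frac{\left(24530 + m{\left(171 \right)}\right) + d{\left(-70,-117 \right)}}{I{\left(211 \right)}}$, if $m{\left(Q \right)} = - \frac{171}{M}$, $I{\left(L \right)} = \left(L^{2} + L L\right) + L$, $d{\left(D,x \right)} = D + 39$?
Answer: $\frac{538921}{1963566} \approx 0.27446$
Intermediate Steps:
$d{\left(D,x \right)} = 39 + D$
$I{\left(L \right)} = L + 2 L^{2}$ ($I{\left(L \right)} = \left(L^{2} + L^{2}\right) + L = 2 L^{2} + L = L + 2 L^{2}$)
$m{\left(Q \right)} = - \frac{57}{22}$ ($m{\left(Q \right)} = - \frac{171}{66} = \left(-171\right) \frac{1}{66} = - \frac{57}{22}$)
$\frac{\left(24530 + m{\left(171 \right)}\right) + d{\left(-70,-117 \right)}}{I{\left(211 \right)}} = \frac{\left(24530 - \frac{57}{22}\right) + \left(39 - 70\right)}{211 \left(1 + 2 \cdot 211\right)} = \frac{\frac{539603}{22} - 31}{211 \left(1 + 422\right)} = \frac{538921}{22 \cdot 211 \cdot 423} = \frac{538921}{22 \cdot 89253} = \frac{538921}{22} \cdot \frac{1}{89253} = \frac{538921}{1963566}$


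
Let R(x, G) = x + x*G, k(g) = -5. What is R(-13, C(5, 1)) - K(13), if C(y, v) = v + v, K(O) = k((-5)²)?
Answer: -34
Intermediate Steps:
K(O) = -5
C(y, v) = 2*v
R(x, G) = x + G*x
R(-13, C(5, 1)) - K(13) = -13*(1 + 2*1) - 1*(-5) = -13*(1 + 2) + 5 = -13*3 + 5 = -39 + 5 = -34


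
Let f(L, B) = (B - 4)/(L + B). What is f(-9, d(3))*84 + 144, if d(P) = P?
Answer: 158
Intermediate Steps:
f(L, B) = (-4 + B)/(B + L)
f(-9, d(3))*84 + 144 = ((-4 + 3)/(3 - 9))*84 + 144 = (-1/(-6))*84 + 144 = -⅙*(-1)*84 + 144 = (⅙)*84 + 144 = 14 + 144 = 158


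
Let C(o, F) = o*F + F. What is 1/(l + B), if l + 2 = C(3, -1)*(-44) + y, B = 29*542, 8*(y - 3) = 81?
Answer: 8/127241 ≈ 6.2873e-5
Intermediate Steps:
y = 105/8 (y = 3 + (⅛)*81 = 3 + 81/8 = 105/8 ≈ 13.125)
B = 15718
C(o, F) = F + F*o (C(o, F) = F*o + F = F + F*o)
l = 1497/8 (l = -2 + (-(1 + 3)*(-44) + 105/8) = -2 + (-1*4*(-44) + 105/8) = -2 + (-4*(-44) + 105/8) = -2 + (176 + 105/8) = -2 + 1513/8 = 1497/8 ≈ 187.13)
1/(l + B) = 1/(1497/8 + 15718) = 1/(127241/8) = 8/127241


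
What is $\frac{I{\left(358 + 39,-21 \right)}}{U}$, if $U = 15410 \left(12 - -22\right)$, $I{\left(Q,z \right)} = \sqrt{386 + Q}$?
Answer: $\frac{3 \sqrt{87}}{523940} \approx 5.3407 \cdot 10^{-5}$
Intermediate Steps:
$U = 523940$ ($U = 15410 \left(12 + 22\right) = 15410 \cdot 34 = 523940$)
$\frac{I{\left(358 + 39,-21 \right)}}{U} = \frac{\sqrt{386 + \left(358 + 39\right)}}{523940} = \sqrt{386 + 397} \cdot \frac{1}{523940} = \sqrt{783} \cdot \frac{1}{523940} = 3 \sqrt{87} \cdot \frac{1}{523940} = \frac{3 \sqrt{87}}{523940}$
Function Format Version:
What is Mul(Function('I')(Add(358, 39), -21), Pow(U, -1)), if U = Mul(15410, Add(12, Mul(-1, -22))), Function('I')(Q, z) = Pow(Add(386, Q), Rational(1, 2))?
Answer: Mul(Rational(3, 523940), Pow(87, Rational(1, 2))) ≈ 5.3407e-5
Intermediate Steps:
U = 523940 (U = Mul(15410, Add(12, 22)) = Mul(15410, 34) = 523940)
Mul(Function('I')(Add(358, 39), -21), Pow(U, -1)) = Mul(Pow(Add(386, Add(358, 39)), Rational(1, 2)), Pow(523940, -1)) = Mul(Pow(Add(386, 397), Rational(1, 2)), Rational(1, 523940)) = Mul(Pow(783, Rational(1, 2)), Rational(1, 523940)) = Mul(Mul(3, Pow(87, Rational(1, 2))), Rational(1, 523940)) = Mul(Rational(3, 523940), Pow(87, Rational(1, 2)))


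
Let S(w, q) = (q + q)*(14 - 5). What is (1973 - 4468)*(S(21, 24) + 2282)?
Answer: -6771430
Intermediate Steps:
S(w, q) = 18*q (S(w, q) = (2*q)*9 = 18*q)
(1973 - 4468)*(S(21, 24) + 2282) = (1973 - 4468)*(18*24 + 2282) = -2495*(432 + 2282) = -2495*2714 = -6771430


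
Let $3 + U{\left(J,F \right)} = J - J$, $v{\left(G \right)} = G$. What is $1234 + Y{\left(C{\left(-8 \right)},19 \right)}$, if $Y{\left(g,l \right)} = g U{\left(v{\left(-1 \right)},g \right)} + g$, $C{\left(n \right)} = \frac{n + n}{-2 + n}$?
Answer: $\frac{6154}{5} \approx 1230.8$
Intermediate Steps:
$C{\left(n \right)} = \frac{2 n}{-2 + n}$
$U{\left(J,F \right)} = -3$ ($U{\left(J,F \right)} = -3 + \left(J - J\right) = -3 + 0 = -3$)
$Y{\left(g,l \right)} = - 2 g$ ($Y{\left(g,l \right)} = g \left(-3\right) + g = - 3 g + g = - 2 g$)
$1234 + Y{\left(C{\left(-8 \right)},19 \right)} = 1234 - 2 \cdot 2 \left(-8\right) \frac{1}{-2 - 8} = 1234 - 2 \cdot 2 \left(-8\right) \frac{1}{-10} = 1234 - 2 \cdot 2 \left(-8\right) \left(- \frac{1}{10}\right) = 1234 - \frac{16}{5} = \frac{6154}{5}$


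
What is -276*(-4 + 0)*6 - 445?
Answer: 6179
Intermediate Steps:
-276*(-4 + 0)*6 - 445 = -(-1104)*6 - 445 = -276*(-24) - 445 = 6624 - 445 = 6179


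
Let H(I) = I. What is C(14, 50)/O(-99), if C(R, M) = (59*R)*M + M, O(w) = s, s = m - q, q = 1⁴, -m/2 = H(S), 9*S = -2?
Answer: -74430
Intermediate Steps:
S = -2/9 (S = (⅑)*(-2) = -2/9 ≈ -0.22222)
m = 4/9 (m = -2*(-2/9) = 4/9 ≈ 0.44444)
q = 1
s = -5/9 (s = 4/9 - 1*1 = 4/9 - 1 = -5/9 ≈ -0.55556)
O(w) = -5/9
C(R, M) = M + 59*M*R (C(R, M) = 59*M*R + M = M + 59*M*R)
C(14, 50)/O(-99) = (50*(1 + 59*14))/(-5/9) = (50*(1 + 826))*(-9/5) = (50*827)*(-9/5) = 41350*(-9/5) = -74430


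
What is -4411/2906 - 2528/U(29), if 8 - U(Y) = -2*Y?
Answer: -3818747/95898 ≈ -39.821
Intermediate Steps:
U(Y) = 8 + 2*Y (U(Y) = 8 - (-2)*Y = 8 + 2*Y)
-4411/2906 - 2528/U(29) = -4411/2906 - 2528/(8 + 2*29) = -4411*1/2906 - 2528/(8 + 58) = -4411/2906 - 2528/66 = -4411/2906 - 2528*1/66 = -4411/2906 - 1264/33 = -3818747/95898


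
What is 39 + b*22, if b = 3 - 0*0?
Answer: 105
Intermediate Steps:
b = 3 (b = 3 - 1*0 = 3 + 0 = 3)
39 + b*22 = 39 + 3*22 = 39 + 66 = 105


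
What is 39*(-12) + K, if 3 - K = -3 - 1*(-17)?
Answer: -479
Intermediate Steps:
K = -11 (K = 3 - (-3 - 1*(-17)) = 3 - (-3 + 17) = 3 - 1*14 = 3 - 14 = -11)
39*(-12) + K = 39*(-12) - 11 = -468 - 11 = -479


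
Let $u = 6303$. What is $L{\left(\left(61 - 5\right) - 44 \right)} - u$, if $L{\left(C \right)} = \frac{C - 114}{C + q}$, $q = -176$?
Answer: $- \frac{516795}{82} \approx -6302.4$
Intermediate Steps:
$L{\left(C \right)} = \frac{-114 + C}{-176 + C}$ ($L{\left(C \right)} = \frac{C - 114}{C - 176} = \frac{-114 + C}{-176 + C}$)
$L{\left(\left(61 - 5\right) - 44 \right)} - u = \frac{-114 + \left(\left(61 - 5\right) - 44\right)}{-176 + \left(\left(61 - 5\right) - 44\right)} - 6303 = \frac{-114 + \left(56 - 44\right)}{-176 + \left(56 - 44\right)} - 6303 = \frac{-114 + 12}{-176 + 12} - 6303 = \frac{1}{-164} \left(-102\right) - 6303 = \left(- \frac{1}{164}\right) \left(-102\right) - 6303 = \frac{51}{82} - 6303 = - \frac{516795}{82}$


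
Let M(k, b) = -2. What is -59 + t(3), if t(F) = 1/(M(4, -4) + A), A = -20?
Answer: -1299/22 ≈ -59.045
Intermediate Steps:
t(F) = -1/22 (t(F) = 1/(-2 - 20) = 1/(-22) = -1/22)
-59 + t(3) = -59 - 1/22 = -1299/22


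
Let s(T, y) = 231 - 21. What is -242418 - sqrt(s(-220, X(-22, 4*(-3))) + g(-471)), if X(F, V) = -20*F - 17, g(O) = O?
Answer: -242418 - 3*I*sqrt(29) ≈ -2.4242e+5 - 16.155*I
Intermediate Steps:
X(F, V) = -17 - 20*F
s(T, y) = 210
-242418 - sqrt(s(-220, X(-22, 4*(-3))) + g(-471)) = -242418 - sqrt(210 - 471) = -242418 - sqrt(-261) = -242418 - 3*I*sqrt(29)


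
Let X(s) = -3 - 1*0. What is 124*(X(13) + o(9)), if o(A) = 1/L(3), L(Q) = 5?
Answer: -1736/5 ≈ -347.20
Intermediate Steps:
X(s) = -3 (X(s) = -3 + 0 = -3)
o(A) = 1/5
124*(X(13) + o(9)) = 124*(-3 + 1/5) = 124*(-14/5) = -1736/5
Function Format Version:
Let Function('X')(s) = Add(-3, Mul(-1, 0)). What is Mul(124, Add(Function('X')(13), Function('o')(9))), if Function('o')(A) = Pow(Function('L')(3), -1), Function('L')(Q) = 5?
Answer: Rational(-1736, 5) ≈ -347.20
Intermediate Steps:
Function('X')(s) = -3 (Function('X')(s) = Add(-3, 0) = -3)
Function('o')(A) = Rational(1, 5) (Function('o')(A) = Pow(5, -1) = Rational(1, 5))
Mul(124, Add(Function('X')(13), Function('o')(9))) = Mul(124, Add(-3, Rational(1, 5))) = Mul(124, Rational(-14, 5)) = Rational(-1736, 5)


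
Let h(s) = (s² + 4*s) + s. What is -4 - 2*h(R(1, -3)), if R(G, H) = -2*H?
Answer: -136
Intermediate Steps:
h(s) = s² + 5*s
-4 - 2*h(R(1, -3)) = -4 - 2*(-2*(-3))*(5 - 2*(-3)) = -4 - 12*(5 + 6) = -4 - 12*11 = -4 - 2*66 = -4 - 132 = -136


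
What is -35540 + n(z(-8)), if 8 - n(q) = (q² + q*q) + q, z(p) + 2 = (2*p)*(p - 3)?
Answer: -96258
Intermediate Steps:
z(p) = -2 + 2*p*(-3 + p) (z(p) = -2 + (2*p)*(p - 3) = -2 + (2*p)*(-3 + p) = -2 + 2*p*(-3 + p))
n(q) = 8 - q - 2*q² (n(q) = 8 - ((q² + q*q) + q) = 8 - ((q² + q²) + q) = 8 - (2*q² + q) = 8 - (q + 2*q²) = 8 + (-q - 2*q²) = 8 - q - 2*q²)
-35540 + n(z(-8)) = -35540 + (8 - (-2 - 6*(-8) + 2*(-8)²) - 2*(-2 - 6*(-8) + 2*(-8)²)²) = -35540 + (8 - (-2 + 48 + 2*64) - 2*(-2 + 48 + 2*64)²) = -35540 + (8 - (-2 + 48 + 128) - 2*(-2 + 48 + 128)²) = -35540 + (8 - 1*174 - 2*174²) = -35540 + (8 - 174 - 2*30276) = -35540 + (8 - 174 - 60552) = -35540 - 60718 = -96258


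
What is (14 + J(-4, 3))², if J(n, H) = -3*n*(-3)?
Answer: 484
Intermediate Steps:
J(n, H) = 9*n (J(n, H) = -(-9)*n = 9*n)
(14 + J(-4, 3))² = (14 + 9*(-4))² = (14 - 36)² = (-22)² = 484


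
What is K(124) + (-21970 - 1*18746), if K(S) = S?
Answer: -40592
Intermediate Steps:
K(124) + (-21970 - 1*18746) = 124 + (-21970 - 1*18746) = 124 + (-21970 - 18746) = 124 - 40716 = -40592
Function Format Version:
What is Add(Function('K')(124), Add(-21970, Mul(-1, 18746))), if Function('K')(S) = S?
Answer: -40592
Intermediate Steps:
Add(Function('K')(124), Add(-21970, Mul(-1, 18746))) = Add(124, Add(-21970, Mul(-1, 18746))) = Add(124, Add(-21970, -18746)) = Add(124, -40716) = -40592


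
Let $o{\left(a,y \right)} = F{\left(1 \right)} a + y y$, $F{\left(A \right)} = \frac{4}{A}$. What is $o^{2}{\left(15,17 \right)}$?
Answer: $121801$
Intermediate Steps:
$o{\left(a,y \right)} = y^{2} + 4 a$ ($o{\left(a,y \right)} = \frac{4}{1} a + y y = 4 \cdot 1 a + y^{2} = 4 a + y^{2} = y^{2} + 4 a$)
$o^{2}{\left(15,17 \right)} = \left(17^{2} + 4 \cdot 15\right)^{2} = \left(289 + 60\right)^{2} = 349^{2} = 121801$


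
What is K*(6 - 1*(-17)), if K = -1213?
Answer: -27899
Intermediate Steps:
K*(6 - 1*(-17)) = -1213*(6 - 1*(-17)) = -1213*(6 + 17) = -1213*23 = -27899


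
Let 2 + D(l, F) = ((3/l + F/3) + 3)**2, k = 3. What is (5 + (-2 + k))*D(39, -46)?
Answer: 450884/507 ≈ 889.32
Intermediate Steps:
D(l, F) = -2 + (3 + 3/l + F/3)**2 (D(l, F) = -2 + ((3/l + F/3) + 3)**2 = -2 + (3 + 3/l + F/3)**2)
(5 + (-2 + k))*D(39, -46) = (5 + (-2 + 3))*(-2 + (1/9)*(9 + 9*39 - 46*39)**2/39**2) = (5 + 1)*(-2 + (1/9)*(1/1521)*(9 + 351 - 1794)**2) = 6*(-2 + (1/9)*(1/1521)*(-1434)**2) = 6*(-2 + (1/9)*(1/1521)*2056356) = 6*(-2 + 228484/1521) = 6*(225442/1521) = 450884/507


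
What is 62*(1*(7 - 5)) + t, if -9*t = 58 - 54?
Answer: 1112/9 ≈ 123.56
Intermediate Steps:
t = -4/9 (t = -(58 - 54)/9 = -⅑*4 = -4/9 ≈ -0.44444)
62*(1*(7 - 5)) + t = 62*(1*(7 - 5)) - 4/9 = 62*(1*2) - 4/9 = 62*2 - 4/9 = 124 - 4/9 = 1112/9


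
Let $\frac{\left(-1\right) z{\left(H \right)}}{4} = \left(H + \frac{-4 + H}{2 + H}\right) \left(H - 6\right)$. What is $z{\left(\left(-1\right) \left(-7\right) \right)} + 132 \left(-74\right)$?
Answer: $- \frac{29392}{3} \approx -9797.3$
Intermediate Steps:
$z{\left(H \right)} = - 4 \left(-6 + H\right) \left(H + \frac{-4 + H}{2 + H}\right)$ ($z{\left(H \right)} = - 4 \left(H + \frac{-4 + H}{2 + H}\right) \left(H - 6\right) = - 4 \left(H + \frac{-4 + H}{2 + H}\right) \left(-6 + H\right) = - 4 \left(-6 + H\right) \left(H + \frac{-4 + H}{2 + H}\right)$)
$z{\left(\left(-1\right) \left(-7\right) \right)} + 132 \left(-74\right) = \frac{4 \left(-24 - \left(\left(-1\right) \left(-7\right)\right)^{3} + 3 \left(\left(-1\right) \left(-7\right)\right)^{2} + 22 \left(\left(-1\right) \left(-7\right)\right)\right)}{2 - -7} + 132 \left(-74\right) = \frac{4 \left(-24 - 7^{3} + 3 \cdot 7^{2} + 22 \cdot 7\right)}{2 + 7} - 9768 = \frac{4 \left(-24 - 343 + 3 \cdot 49 + 154\right)}{9} - 9768 = 4 \cdot \frac{1}{9} \left(-24 - 343 + 147 + 154\right) - 9768 = 4 \cdot \frac{1}{9} \left(-66\right) - 9768 = - \frac{88}{3} - 9768 = - \frac{29392}{3}$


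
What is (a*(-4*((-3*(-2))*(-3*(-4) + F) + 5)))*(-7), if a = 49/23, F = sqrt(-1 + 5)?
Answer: 122108/23 ≈ 5309.0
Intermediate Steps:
F = 2 (F = sqrt(4) = 2)
a = 49/23 (a = 49*(1/23) = 49/23 ≈ 2.1304)
(a*(-4*((-3*(-2))*(-3*(-4) + F) + 5)))*(-7) = (49*(-4*((-3*(-2))*(-3*(-4) + 2) + 5))/23)*(-7) = (49*(-4*(6*(12 + 2) + 5))/23)*(-7) = (49*(-4*(6*14 + 5))/23)*(-7) = (49*(-4*(84 + 5))/23)*(-7) = (49*(-4*89)/23)*(-7) = ((49/23)*(-356))*(-7) = -17444/23*(-7) = 122108/23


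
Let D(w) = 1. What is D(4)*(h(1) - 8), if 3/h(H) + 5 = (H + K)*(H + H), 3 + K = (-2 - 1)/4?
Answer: -58/7 ≈ -8.2857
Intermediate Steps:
K = -15/4 (K = -3 + (-2 - 1)/4 = -3 - 3*1/4 = -3 - 3/4 = -15/4 ≈ -3.7500)
h(H) = 3/(-5 + 2*H*(-15/4 + H)) (h(H) = 3/(-5 + (H - 15/4)*(H + H)) = 3/(-5 + (-15/4 + H)*(2*H)) = 3/(-5 + 2*H*(-15/4 + H)))
D(4)*(h(1) - 8) = 1*(6/(-10 - 15*1 + 4*1**2) - 8) = 1*(6/(-10 - 15 + 4*1) - 8) = 1*(6/(-10 - 15 + 4) - 8) = 1*(6/(-21) - 8) = 1*(6*(-1/21) - 8) = 1*(-2/7 - 8) = 1*(-58/7) = -58/7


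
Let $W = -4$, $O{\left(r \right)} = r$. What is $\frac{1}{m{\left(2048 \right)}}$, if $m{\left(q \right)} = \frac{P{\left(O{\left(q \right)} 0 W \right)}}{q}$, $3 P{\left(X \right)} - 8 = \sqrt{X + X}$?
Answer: $768$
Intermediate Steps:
$P{\left(X \right)} = \frac{8}{3} + \frac{\sqrt{2} \sqrt{X}}{3}$ ($P{\left(X \right)} = \frac{8}{3} + \frac{\sqrt{X + X}}{3} = \frac{8}{3} + \frac{\sqrt{2 X}}{3} = \frac{8}{3} + \frac{\sqrt{2} \sqrt{X}}{3}$)
$m{\left(q \right)} = \frac{8}{3 q}$ ($m{\left(q \right)} = \frac{\frac{8}{3} + \frac{\sqrt{2} \sqrt{q 0 \left(-4\right)}}{3}}{q} = \frac{\frac{8}{3} + \frac{\sqrt{2} \sqrt{0 \left(-4\right)}}{3}}{q} = \frac{\frac{8}{3} + \frac{\sqrt{2} \sqrt{0}}{3}}{q} = \frac{\frac{8}{3} + \frac{1}{3} \sqrt{2} \cdot 0}{q} = \frac{\frac{8}{3} + 0}{q} = \frac{8}{3 q}$)
$\frac{1}{m{\left(2048 \right)}} = \frac{1}{\frac{8}{3} \cdot \frac{1}{2048}} = \frac{1}{\frac{1}{768}} = 768$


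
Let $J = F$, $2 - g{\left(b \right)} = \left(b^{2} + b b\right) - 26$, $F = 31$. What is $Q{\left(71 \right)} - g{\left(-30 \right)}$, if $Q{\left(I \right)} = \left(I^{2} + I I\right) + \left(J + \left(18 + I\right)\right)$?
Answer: $11974$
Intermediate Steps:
$g{\left(b \right)} = 28 - 2 b^{2}$ ($g{\left(b \right)} = 2 - \left(\left(b^{2} + b b\right) - 26\right) = 2 - \left(\left(b^{2} + b^{2}\right) - 26\right) = 2 - \left(2 b^{2} - 26\right) = 2 - \left(-26 + 2 b^{2}\right) = 28 - 2 b^{2}$)
$J = 31$
$Q{\left(I \right)} = 49 + I + 2 I^{2}$ ($Q{\left(I \right)} = \left(I^{2} + I I\right) + \left(31 + \left(18 + I\right)\right) = \left(I^{2} + I^{2}\right) + \left(49 + I\right) = 2 I^{2} + \left(49 + I\right) = 49 + I + 2 I^{2}$)
$Q{\left(71 \right)} - g{\left(-30 \right)} = \left(49 + 71 + 2 \cdot 71^{2}\right) - \left(28 - 2 \left(-30\right)^{2}\right) = \left(49 + 71 + 2 \cdot 5041\right) - \left(28 - 1800\right) = \left(49 + 71 + 10082\right) - \left(28 - 1800\right) = 10202 - -1772 = 10202 + 1772 = 11974$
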